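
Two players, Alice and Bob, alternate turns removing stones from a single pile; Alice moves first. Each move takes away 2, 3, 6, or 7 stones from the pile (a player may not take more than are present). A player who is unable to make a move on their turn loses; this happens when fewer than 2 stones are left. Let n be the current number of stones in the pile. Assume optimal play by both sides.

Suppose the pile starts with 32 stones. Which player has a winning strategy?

Compute win/loss labels from the base case upward. A position with no move is L. Any other position is W if it can reach an L in one move, else L.
n=0: no move → L
n=1: no move → L
n=2: can move to 0, which is L ⇒ W
n=3: can move to 1, which is L ⇒ W
n=4: can move to 1, which is L ⇒ W
n=5: moves to 3(W), 2(W); every one is W ⇒ L
n=6: can move to 0, which is L ⇒ W
n=7: can move to 5, which is L ⇒ W
n=8: can move to 5, which is L ⇒ W
n=9: moves to 7(W), 6(W), 3(W), 2(W); every one is W ⇒ L
n=10: moves to 8(W), 7(W), 4(W), 3(W); every one is W ⇒ L
n=11: can move to 9, which is L ⇒ W
n=12: can move to 10, which is L ⇒ W
n=13: can move to 10, which is L ⇒ W
n=14: moves to 12(W), 11(W), 8(W), 7(W); every one is W ⇒ L
n=15: can move to 9, which is L ⇒ W
n=16: can move to 14, which is L ⇒ W
n=17: can move to 14, which is L ⇒ W
n=18: moves to 16(W), 15(W), 12(W), 11(W); every one is W ⇒ L
n=19: moves to 17(W), 16(W), 13(W), 12(W); every one is W ⇒ L
n=20: can move to 18, which is L ⇒ W
n=21: can move to 19, which is L ⇒ W
n=22: can move to 19, which is L ⇒ W
n=23: moves to 21(W), 20(W), 17(W), 16(W); every one is W ⇒ L
n=24: can move to 18, which is L ⇒ W
n=25: can move to 23, which is L ⇒ W
n=26: can move to 23, which is L ⇒ W
n=27: moves to 25(W), 24(W), 21(W), 20(W); every one is W ⇒ L
n=28: moves to 26(W), 25(W), 22(W), 21(W); every one is W ⇒ L
n=29: can move to 27, which is L ⇒ W
n=30: can move to 28, which is L ⇒ W
n=31: can move to 28, which is L ⇒ W
n=32: moves to 30(W), 29(W), 26(W), 25(W); every one is W ⇒ L
Every move from 32 reaches a W position, so the mover loses.

Bob wins.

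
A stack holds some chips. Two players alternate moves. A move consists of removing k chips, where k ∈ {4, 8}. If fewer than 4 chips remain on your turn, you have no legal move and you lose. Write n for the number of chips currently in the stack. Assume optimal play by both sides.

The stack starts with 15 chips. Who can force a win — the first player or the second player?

The second player wins.

Classify positions by backward induction: terminal positions (no move available) are L. From any other position, the mover wins iff some move reaches an L.
n=0: no move → L
n=1: no move → L
n=2: no move → L
n=3: no move → L
n=4: reaches L-position 0 → W
n=5: reaches L-position 1 → W
n=6: reaches L-position 2 → W
n=7: reaches L-position 3 → W
n=8: reaches L-position 0 → W
n=9: reaches L-position 1 → W
n=10: reaches L-position 2 → W
n=11: reaches L-position 3 → W
n=12: only reaches 8(W), 4(W), all W → L
n=13: only reaches 9(W), 5(W), all W → L
n=14: only reaches 10(W), 6(W), all W → L
n=15: only reaches 11(W), 7(W), all W → L
The starting position 15 is L: whatever the player to move does, the opponent receives a W position.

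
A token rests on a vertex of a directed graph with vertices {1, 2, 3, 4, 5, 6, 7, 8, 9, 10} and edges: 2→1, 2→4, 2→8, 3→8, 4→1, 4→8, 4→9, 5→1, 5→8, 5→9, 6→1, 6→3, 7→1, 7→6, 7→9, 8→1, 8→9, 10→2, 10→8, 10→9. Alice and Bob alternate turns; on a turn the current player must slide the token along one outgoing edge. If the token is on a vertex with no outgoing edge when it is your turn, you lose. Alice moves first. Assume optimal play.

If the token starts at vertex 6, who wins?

Alice wins.

Compute win/loss labels from the base case upward. A position with no move is L. Any other position is W if it can reach an L in one move, else L.
Every edge goes from a vertex to one that appears earlier in the order 1, 9, 8, 4, 5, 3, 6, 2, 10, 7, so processing vertices in that order labels each vertex after all of its successors.
1: no outgoing edge → L
9: no outgoing edge → L
8: reaches L-position 9 → W
4: reaches L-position 9 → W
5: reaches L-position 9 → W
3: only reaches 8(W), which is W → L
6: reaches L-position 3 → W
2: reaches L-position 1 → W
10: reaches L-position 9 → W
7: reaches L-position 9 → W
The starting position 6 is W: Alice should move to 3, handing over an L position.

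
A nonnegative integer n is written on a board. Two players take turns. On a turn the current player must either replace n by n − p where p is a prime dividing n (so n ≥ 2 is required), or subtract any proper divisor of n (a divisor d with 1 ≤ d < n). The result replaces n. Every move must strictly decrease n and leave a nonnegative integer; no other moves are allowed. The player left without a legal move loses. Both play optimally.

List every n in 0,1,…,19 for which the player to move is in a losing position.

Build the W/L table. Terminal = L. A non-terminal position is W if it has a move to some L; otherwise it is L.
n=0: no move → L
n=1: no move → L
n=2: can move to 0, which is L ⇒ W
n=3: can move to 0, which is L ⇒ W
n=4: moves to 2(W), 3(W); every one is W ⇒ L
n=5: can move to 0, which is L ⇒ W
n=6: can move to 4, which is L ⇒ W
n=7: can move to 0, which is L ⇒ W
n=8: can move to 4, which is L ⇒ W
n=9: moves to 6(W), 8(W); every one is W ⇒ L
n=10: can move to 9, which is L ⇒ W
n=11: can move to 0, which is L ⇒ W
n=12: can move to 9, which is L ⇒ W
n=13: can move to 0, which is L ⇒ W
n=14: moves to 7(W), 12(W), 13(W); every one is W ⇒ L
n=15: can move to 14, which is L ⇒ W
n=16: can move to 14, which is L ⇒ W
n=17: can move to 0, which is L ⇒ W
n=18: can move to 9, which is L ⇒ W
n=19: can move to 0, which is L ⇒ W
Reading off the rows marked L gives the requested list; there are 5 such values of n.

0, 1, 4, 9, 14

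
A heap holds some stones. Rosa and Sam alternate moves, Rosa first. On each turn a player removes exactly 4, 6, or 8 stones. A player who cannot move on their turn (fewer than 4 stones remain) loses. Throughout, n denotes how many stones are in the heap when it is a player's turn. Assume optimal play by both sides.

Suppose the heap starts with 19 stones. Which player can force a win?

Positions with no move are L. A position that does have a move is losing for the player to move precisely when every available move leads to a winning position for the opponent. Fill in the labels:
n=0: no move → L
n=1: no move → L
n=2: no move → L
n=3: no move → L
n=4: reaches L-position 0 → W
n=5: reaches L-position 1 → W
n=6: reaches L-position 2 → W
n=7: reaches L-position 3 → W
n=8: reaches L-position 2 → W
n=9: reaches L-position 3 → W
n=10: reaches L-position 2 → W
n=11: reaches L-position 3 → W
n=12: only reaches 8(W), 6(W), 4(W), all W → L
n=13: only reaches 9(W), 7(W), 5(W), all W → L
n=14: only reaches 10(W), 8(W), 6(W), all W → L
n=15: only reaches 11(W), 9(W), 7(W), all W → L
n=16: reaches L-position 12 → W
n=17: reaches L-position 13 → W
n=18: reaches L-position 14 → W
n=19: reaches L-position 15 → W
From 19 Rosa can remove 4, leaving 15, reaching an L position.

Rosa wins.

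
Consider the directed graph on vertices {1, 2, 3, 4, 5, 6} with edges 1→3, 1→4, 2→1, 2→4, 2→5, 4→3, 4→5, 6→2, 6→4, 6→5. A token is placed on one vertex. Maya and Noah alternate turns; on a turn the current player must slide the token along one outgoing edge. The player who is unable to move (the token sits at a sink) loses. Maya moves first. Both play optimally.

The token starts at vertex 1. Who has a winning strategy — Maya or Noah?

Compute win/loss labels from the base case upward. A position with no move is L. Any other position is W if it can reach an L in one move, else L.
Every edge goes from a vertex to one that appears earlier in the order 3, 5, 4, 1, 2, 6, so processing vertices in that order labels each vertex after all of its successors.
3: no outgoing edge → L
5: no outgoing edge → L
4: reaches L-position 5 → W
1: reaches L-position 3 → W
2: reaches L-position 5 → W
6: reaches L-position 5 → W
From 1 Maya can move to 3, reaching an L position.

Maya wins.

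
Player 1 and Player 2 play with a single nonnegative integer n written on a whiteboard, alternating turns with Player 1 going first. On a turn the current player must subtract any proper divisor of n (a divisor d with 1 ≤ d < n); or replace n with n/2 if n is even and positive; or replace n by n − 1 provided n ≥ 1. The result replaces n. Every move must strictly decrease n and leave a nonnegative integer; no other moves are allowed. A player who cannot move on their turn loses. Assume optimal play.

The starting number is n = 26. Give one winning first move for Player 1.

Label each position W (a win for the player to move) or L (a loss). A position with no legal move is L; any other position is W exactly when some move reaches an L, and L when every move reaches a W.
n=0: no move → L
n=1: W (go to 0, an L position)
n=2: L (sole option 1(W) is W)
n=3: W (go to 2, an L position)
n=4: W (go to 2, an L position)
n=5: L (sole option 4(W) is W)
n=6: W (go to 5, an L position)
n=7: L (sole option 6(W) is W)
n=8: W (go to 7, an L position)
n=9: L (options 6(W), 8(W) are all W)
n=10: W (go to 5, an L position)
n=11: L (sole option 10(W) is W)
n=12: W (go to 9, an L position)
n=13: L (sole option 12(W) is W)
n=14: W (go to 7, an L position)
n=15: L (options 10(W), 12(W), 14(W) are all W)
n=16: W (go to 15, an L position)
n=17: L (sole option 16(W) is W)
n=18: W (go to 9, an L position)
n=19: L (sole option 18(W) is W)
n=20: W (go to 15, an L position)
n=21: L (options 14(W), 18(W), 20(W) are all W)
n=22: W (go to 11, an L position)
n=23: L (sole option 22(W) is W)
n=24: W (go to 21, an L position)
n=25: L (options 20(W), 24(W) are all W)
n=26: W (go to 13, an L position)
From 26, the L positions reachable in one move are: 13, 25. Any move reaching one of these is winning.

Move to 13.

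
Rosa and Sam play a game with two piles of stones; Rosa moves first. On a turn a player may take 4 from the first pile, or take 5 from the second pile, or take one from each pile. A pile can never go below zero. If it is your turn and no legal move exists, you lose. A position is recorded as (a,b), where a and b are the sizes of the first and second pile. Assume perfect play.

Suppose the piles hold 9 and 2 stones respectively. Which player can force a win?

Rosa wins.

Build the W/L table. Terminal = L. A non-terminal position is W if it has a move to some L; otherwise it is L.
No move ever increases a pile, so every position that can arise here has a ≤ 9 and b ≤ 2; it is enough to label the cells with 0 ≤ a ≤ 9 and 0 ≤ b ≤ 2.
Every move lowers a or b (never raises either), so fill the grid row by row in increasing a, and left to right within a row: each cell's successors are then already labelled.
      b=0  b=1  b=2
a=0:    L    L    L
a=1:    L    W    W
a=2:    L    W    L
a=3:    L    W    L
a=4:    W    W    W
a=5:    W    L    L
a=6:    W    L    W
a=7:    W    L    W
a=8:    L    L    W
a=9:    L    W    W
Cells with no legal move (terminal, hence L): (0,0), (0,1), (0,2), (1,0), (2,0), (3,0).
The remaining L cells, each justified by listing all of its moves:
(2,2): L (sole option (1,1)(W) is W)
(3,2): L (sole option (2,1)(W) is W)
(5,1): L (options (1,1)(W), (4,0)(W) are all W)
(5,2): L (options (1,2)(W), (4,1)(W) are all W)
(6,1): L (options (2,1)(W), (5,0)(W) are all W)
(7,1): L (options (3,1)(W), (6,0)(W) are all W)
(8,0): L (sole option (4,0)(W) is W)
(8,1): L (options (4,1)(W), (7,0)(W) are all W)
(9,0): L (sole option (5,0)(W) is W)
Every other cell has at least one move into one of the L cells above, so it is W.
The starting position (9,2) is W: Rosa should move to (5,2), handing over an L position.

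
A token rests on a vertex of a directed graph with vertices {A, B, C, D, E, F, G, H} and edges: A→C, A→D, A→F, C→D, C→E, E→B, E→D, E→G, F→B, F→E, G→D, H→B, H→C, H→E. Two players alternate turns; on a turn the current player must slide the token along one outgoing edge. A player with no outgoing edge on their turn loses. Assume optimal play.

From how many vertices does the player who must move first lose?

2

Build the W/L table. Terminal = L. A non-terminal position is W if it has a move to some L; otherwise it is L.
Every edge goes from a vertex to one that appears earlier in the order D, B, G, E, F, C, A, H, so processing vertices in that order labels each vertex after all of its successors.
D: no outgoing edge → L
B: no outgoing edge → L
G: can move to D, which is L ⇒ W
E: can move to B, which is L ⇒ W
F: can move to B, which is L ⇒ W
C: can move to D, which is L ⇒ W
A: can move to D, which is L ⇒ W
H: can move to B, which is L ⇒ W
The L vertices are B, D; that is 2 in all.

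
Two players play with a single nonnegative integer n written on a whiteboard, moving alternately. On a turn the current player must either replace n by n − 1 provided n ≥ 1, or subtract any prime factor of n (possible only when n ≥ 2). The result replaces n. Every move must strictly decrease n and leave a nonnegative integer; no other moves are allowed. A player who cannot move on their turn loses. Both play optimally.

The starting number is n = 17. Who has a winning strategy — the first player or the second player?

Positions with no move are L. A position that does have a move is losing for the player to move precisely when every available move leads to a winning position for the opponent. Fill in the labels:
n=0: no move → L
n=1: W (go to 0, an L position)
n=2: W (go to 0, an L position)
n=3: W (go to 0, an L position)
n=4: L (options 2(W), 3(W) are all W)
n=5: W (go to 0, an L position)
n=6: W (go to 4, an L position)
n=7: W (go to 0, an L position)
n=8: L (options 6(W), 7(W) are all W)
n=9: W (go to 8, an L position)
n=10: W (go to 8, an L position)
n=11: W (go to 0, an L position)
n=12: L (options 9(W), 10(W), 11(W) are all W)
n=13: W (go to 0, an L position)
n=14: W (go to 12, an L position)
n=15: W (go to 12, an L position)
n=16: L (options 14(W), 15(W) are all W)
n=17: W (go to 0, an L position)
From 17 the player to move can move to 0, reaching an L position.

The first player wins.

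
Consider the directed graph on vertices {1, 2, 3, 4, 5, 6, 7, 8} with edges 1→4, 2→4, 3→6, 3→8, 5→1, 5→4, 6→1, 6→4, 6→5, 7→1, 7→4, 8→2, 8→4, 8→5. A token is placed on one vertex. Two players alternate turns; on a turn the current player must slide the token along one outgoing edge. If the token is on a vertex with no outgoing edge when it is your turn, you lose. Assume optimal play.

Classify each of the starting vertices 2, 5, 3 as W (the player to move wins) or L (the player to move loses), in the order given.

Compute win/loss labels from the base case upward. A position with no move is L. Any other position is W if it can reach an L in one move, else L.
Every edge goes from a vertex to one that appears earlier in the order 4, 1, 7, 5, 2, 6, 8, 3, so processing vertices in that order labels each vertex after all of its successors.
4: no outgoing edge → L
1: →4(L), so W
7: →4(L), so W
5: →4(L), so W
2: →4(L), so W
6: →4(L), so W
8: →4(L), so W
3: →8(W), 6(W) — all W, so L

2: W, 5: W, 3: L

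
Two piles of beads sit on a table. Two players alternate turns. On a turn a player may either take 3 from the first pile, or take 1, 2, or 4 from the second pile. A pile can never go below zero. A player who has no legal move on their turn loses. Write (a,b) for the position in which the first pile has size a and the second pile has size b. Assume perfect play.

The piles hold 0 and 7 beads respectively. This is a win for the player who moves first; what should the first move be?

Build the W/L table. Terminal = L. A non-terminal position is W if it has a move to some L; otherwise it is L.
No move ever increases a pile, so every position that can arise here has a ≤ 0 and b ≤ 7; it is enough to label the cells with 0 ≤ a ≤ 0 and 0 ≤ b ≤ 7.
Every move lowers a or b (never raises either), so fill the grid row by row in increasing a, and left to right within a row: each cell's successors are then already labelled.
      b=0  b=1  b=2  b=3  b=4  b=5  b=6  b=7
a=0:    L    W    W    L    W    W    L    W
Cells with no legal move (terminal, hence L): (0,0).
The remaining L cells, each justified by listing all of its moves:
(0,3): moves to (0,2)(W), (0,1)(W); every one is W ⇒ L
(0,6): moves to (0,5)(W), (0,4)(W), (0,2)(W); every one is W ⇒ L
Every other cell has at least one move into one of the L cells above, so it is W.
From (0,7), the L positions reachable in one move are: (0,6), (0,3). Any move reaching one of these is winning.

Move to (0,6).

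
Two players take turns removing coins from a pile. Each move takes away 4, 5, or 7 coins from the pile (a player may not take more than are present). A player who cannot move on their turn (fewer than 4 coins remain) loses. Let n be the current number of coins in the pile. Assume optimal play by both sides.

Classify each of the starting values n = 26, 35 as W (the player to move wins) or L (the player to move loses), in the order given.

Label each position W (a win for the player to move) or L (a loss). A position with no legal move is L; any other position is W exactly when some move reaches an L, and L when every move reaches a W.
n=0: no move → L
n=1: no move → L
n=2: no move → L
n=3: no move → L
n=4: W (go to 0, an L position)
n=5: W (go to 1, an L position)
n=6: W (go to 2, an L position)
n=7: W (go to 3, an L position)
n=8: W (go to 3, an L position)
n=9: W (go to 2, an L position)
n=10: W (go to 3, an L position)
n=11: L (options 7(W), 6(W), 4(W) are all W)
n=12: L (options 8(W), 7(W), 5(W) are all W)
n=13: L (options 9(W), 8(W), 6(W) are all W)
n=14: L (options 10(W), 9(W), 7(W) are all W)
n=15: W (go to 11, an L position)
n=16: W (go to 12, an L position)
n=17: W (go to 13, an L position)
n=18: W (go to 14, an L position)
n=19: W (go to 14, an L position)
n=20: W (go to 13, an L position)
n=21: W (go to 14, an L position)
n=22: L (options 18(W), 17(W), 15(W) are all W)
n=23: L (options 19(W), 18(W), 16(W) are all W)
n=24: L (options 20(W), 19(W), 17(W) are all W)
n=25: L (options 21(W), 20(W), 18(W) are all W)
n=26: W (go to 22, an L position)
n=27: W (go to 23, an L position)
n=28: W (go to 24, an L position)
n=29: W (go to 25, an L position)
n=30: W (go to 25, an L position)
n=31: W (go to 24, an L position)
n=32: W (go to 25, an L position)
n=33: L (options 29(W), 28(W), 26(W) are all W)
n=34: L (options 30(W), 29(W), 27(W) are all W)
n=35: L (options 31(W), 30(W), 28(W) are all W)

26: W, 35: L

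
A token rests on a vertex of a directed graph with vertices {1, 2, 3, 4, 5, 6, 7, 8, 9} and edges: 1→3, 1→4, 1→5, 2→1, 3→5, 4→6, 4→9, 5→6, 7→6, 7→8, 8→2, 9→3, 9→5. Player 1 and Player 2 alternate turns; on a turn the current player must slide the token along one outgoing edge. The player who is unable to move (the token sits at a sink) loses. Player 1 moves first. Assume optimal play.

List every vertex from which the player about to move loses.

Classify positions by backward induction: terminal positions (no move available) are L. From any other position, the mover wins iff some move reaches an L.
Every edge goes from a vertex to one that appears earlier in the order 6, 5, 3, 9, 4, 1, 2, 8, 7, so processing vertices in that order labels each vertex after all of its successors.
6: no outgoing edge → L
5: →6(L), so W
3: →5(W) only, which is W, so L
9: →3(L), so W
4: →6(L), so W
1: →3(L), so W
2: →1(W) only, which is W, so L
8: →2(L), so W
7: →6(L), so W
The losing starting vertices are exactly the entries labelled L in this table (3 of them).

2, 3, 6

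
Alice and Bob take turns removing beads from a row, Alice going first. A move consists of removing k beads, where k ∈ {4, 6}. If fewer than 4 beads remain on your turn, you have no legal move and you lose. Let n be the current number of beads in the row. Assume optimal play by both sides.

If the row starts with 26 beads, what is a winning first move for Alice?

Remove 4, leaving 22.

Compute win/loss labels from the base case upward. A position with no move is L. Any other position is W if it can reach an L in one move, else L.
n=0: no move → L
n=1: no move → L
n=2: no move → L
n=3: no move → L
n=4: W (go to 0, an L position)
n=5: W (go to 1, an L position)
n=6: W (go to 2, an L position)
n=7: W (go to 3, an L position)
n=8: W (go to 2, an L position)
n=9: W (go to 3, an L position)
n=10: L (options 6(W), 4(W) are all W)
n=11: L (options 7(W), 5(W) are all W)
n=12: L (options 8(W), 6(W) are all W)
n=13: L (options 9(W), 7(W) are all W)
n=14: W (go to 10, an L position)
n=15: W (go to 11, an L position)
n=16: W (go to 12, an L position)
n=17: W (go to 13, an L position)
n=18: W (go to 12, an L position)
n=19: W (go to 13, an L position)
n=20: L (options 16(W), 14(W) are all W)
n=21: L (options 17(W), 15(W) are all W)
n=22: L (options 18(W), 16(W) are all W)
n=23: L (options 19(W), 17(W) are all W)
n=24: W (go to 20, an L position)
n=25: W (go to 21, an L position)
n=26: W (go to 22, an L position)
From 26, the L positions reachable in one move are: 22, 20. Any move reaching one of these is winning.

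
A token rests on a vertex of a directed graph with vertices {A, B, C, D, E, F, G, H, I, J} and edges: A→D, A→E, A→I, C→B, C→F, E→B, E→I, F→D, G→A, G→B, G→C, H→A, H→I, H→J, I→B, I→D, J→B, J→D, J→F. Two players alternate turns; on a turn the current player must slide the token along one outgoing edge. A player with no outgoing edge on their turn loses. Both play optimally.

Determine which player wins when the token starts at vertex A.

The first player wins.

Use the standard recursion: the mover loses at a terminal position; elsewhere, the mover wins exactly when some move hands the opponent an L position.
Every edge goes from a vertex to one that appears earlier in the order B, D, I, E, A, F, J, C, G, H, so processing vertices in that order labels each vertex after all of its successors.
B: no outgoing edge → L
D: no outgoing edge → L
I: W (go to D, an L position)
E: W (go to B, an L position)
A: W (go to D, an L position)
F: W (go to D, an L position)
J: W (go to D, an L position)
C: W (go to B, an L position)
G: W (go to B, an L position)
H: L (options J(W), A(W), I(W) are all W)
From A the player to move can move to D, reaching an L position.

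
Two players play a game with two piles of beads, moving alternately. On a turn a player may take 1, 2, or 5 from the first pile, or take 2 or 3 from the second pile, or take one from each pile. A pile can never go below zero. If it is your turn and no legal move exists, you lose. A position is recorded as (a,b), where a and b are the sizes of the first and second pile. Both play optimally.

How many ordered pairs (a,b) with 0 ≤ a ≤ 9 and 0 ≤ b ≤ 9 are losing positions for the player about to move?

34

Build the W/L table. Terminal = L. A non-terminal position is W if it has a move to some L; otherwise it is L.
Every move lowers a or b (never raises either), so fill the grid row by row in increasing a, and left to right within a row: each cell's successors are then already labelled.
      b=0  b=1  b=2  b=3  b=4  b=5  b=6  b=7  b=8  b=9
a=0:    L    L    W    W    W    L    L    W    W    W
a=1:    W    W    W    L    L    W    W    W    L    L
a=2:    W    W    L    W    W    W    W    L    W    W
a=3:    L    L    W    W    W    L    L    W    W    W
a=4:    W    W    W    L    L    W    W    W    L    L
a=5:    W    W    L    W    W    W    W    L    W    W
a=6:    L    L    W    W    W    L    L    W    W    W
a=7:    W    W    W    L    L    W    W    W    L    L
a=8:    W    W    L    W    W    W    W    L    W    W
a=9:    L    L    W    W    W    L    L    W    W    W
Cells with no legal move (terminal, hence L): (0,0), (0,1).
The remaining L cells, each justified by listing all of its moves:
(0,5): →(0,3)(W), (0,2)(W) — all W, so L
(0,6): →(0,4)(W), (0,3)(W) — all W, so L
(1,3): →(0,3)(W), (1,1)(W), (1,0)(W), (0,2)(W) — all W, so L
(1,4): →(0,4)(W), (1,2)(W), (1,1)(W), (0,3)(W) — all W, so L
(1,8): →(0,8)(W), (1,6)(W), (1,5)(W), (0,7)(W) — all W, so L
(1,9): →(0,9)(W), (1,7)(W), (1,6)(W), (0,8)(W) — all W, so L
(2,2): →(1,2)(W), (0,2)(W), (2,0)(W), (1,1)(W) — all W, so L
(2,7): →(1,7)(W), (0,7)(W), (2,5)(W), (2,4)(W), (1,6)(W) — all W, so L
(3,0): →(2,0)(W), (1,0)(W) — all W, so L
(3,1): →(2,1)(W), (1,1)(W), (2,0)(W) — all W, so L
(3,5): →(2,5)(W), (1,5)(W), (3,3)(W), (3,2)(W), (2,4)(W) — all W, so L
(3,6): →(2,6)(W), (1,6)(W), (3,4)(W), (3,3)(W), (2,5)(W) — all W, so L
(4,3): →(3,3)(W), (2,3)(W), (4,1)(W), (4,0)(W), (3,2)(W) — all W, so L
(4,4): →(3,4)(W), (2,4)(W), (4,2)(W), (4,1)(W), (3,3)(W) — all W, so L
(4,8): →(3,8)(W), (2,8)(W), (4,6)(W), (4,5)(W), (3,7)(W) — all W, so L
(4,9): →(3,9)(W), (2,9)(W), (4,7)(W), (4,6)(W), (3,8)(W) — all W, so L
(5,2): →(4,2)(W), (3,2)(W), (0,2)(W), (5,0)(W), (4,1)(W) — all W, so L
(5,7): →(4,7)(W), (3,7)(W), (0,7)(W), (5,5)(W), (5,4)(W), (4,6)(W) — all W, so L
(6,0): →(5,0)(W), (4,0)(W), (1,0)(W) — all W, so L
(6,1): →(5,1)(W), (4,1)(W), (1,1)(W), (5,0)(W) — all W, so L
(6,5): →(5,5)(W), (4,5)(W), (1,5)(W), (6,3)(W), (6,2)(W), (5,4)(W) — all W, so L
(6,6): →(5,6)(W), (4,6)(W), (1,6)(W), (6,4)(W), (6,3)(W), (5,5)(W) — all W, so L
(7,3): →(6,3)(W), (5,3)(W), (2,3)(W), (7,1)(W), (7,0)(W), (6,2)(W) — all W, so L
(7,4): →(6,4)(W), (5,4)(W), (2,4)(W), (7,2)(W), (7,1)(W), (6,3)(W) — all W, so L
(7,8): →(6,8)(W), (5,8)(W), (2,8)(W), (7,6)(W), (7,5)(W), (6,7)(W) — all W, so L
(7,9): →(6,9)(W), (5,9)(W), (2,9)(W), (7,7)(W), (7,6)(W), (6,8)(W) — all W, so L
(8,2): →(7,2)(W), (6,2)(W), (3,2)(W), (8,0)(W), (7,1)(W) — all W, so L
(8,7): →(7,7)(W), (6,7)(W), (3,7)(W), (8,5)(W), (8,4)(W), (7,6)(W) — all W, so L
(9,0): →(8,0)(W), (7,0)(W), (4,0)(W) — all W, so L
(9,1): →(8,1)(W), (7,1)(W), (4,1)(W), (8,0)(W) — all W, so L
(9,5): →(8,5)(W), (7,5)(W), (4,5)(W), (9,3)(W), (9,2)(W), (8,4)(W) — all W, so L
(9,6): →(8,6)(W), (7,6)(W), (4,6)(W), (9,4)(W), (9,3)(W), (8,5)(W) — all W, so L
Every other cell has at least one move into one of the L cells above, so it is W.
L cells per row: a=0: 4, a=1: 4, a=2: 2, a=3: 4, a=4: 4, a=5: 2, a=6: 4, a=7: 4, a=8: 2, a=9: 4; total 34.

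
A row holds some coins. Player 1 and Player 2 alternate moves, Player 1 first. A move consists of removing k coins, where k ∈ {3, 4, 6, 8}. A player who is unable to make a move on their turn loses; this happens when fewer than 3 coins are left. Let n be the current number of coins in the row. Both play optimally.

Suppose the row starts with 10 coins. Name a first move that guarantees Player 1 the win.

Use the standard recursion: the mover loses at a terminal position; elsewhere, the mover wins exactly when some move hands the opponent an L position.
n=0: no move → L
n=1: no move → L
n=2: no move → L
n=3: W (go to 0, an L position)
n=4: W (go to 1, an L position)
n=5: W (go to 2, an L position)
n=6: W (go to 2, an L position)
n=7: W (go to 1, an L position)
n=8: W (go to 2, an L position)
n=9: W (go to 1, an L position)
n=10: W (go to 2, an L position)
From 10, the L positions reachable in one move are: 2.

Remove 8, leaving 2.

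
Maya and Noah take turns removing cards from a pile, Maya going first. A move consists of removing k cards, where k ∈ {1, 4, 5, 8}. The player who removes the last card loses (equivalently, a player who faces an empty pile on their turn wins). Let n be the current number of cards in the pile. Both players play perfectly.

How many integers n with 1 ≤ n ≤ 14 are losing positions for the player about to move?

Classify positions by backward induction: terminal positions (no move available) are W. From any other position, the mover wins iff some move reaches an L.
n=0: no move; the opponent has just taken the last card and therefore loses → W
n=1: only reaches 0(W), which is W → L
n=2: reaches L-position 1 → W
n=3: only reaches 2(W), which is W → L
n=4: reaches L-position 3 → W
n=5: reaches L-position 1 → W
n=6: reaches L-position 1 → W
n=7: reaches L-position 3 → W
n=8: reaches L-position 3 → W
n=9: reaches L-position 1 → W
n=10: only reaches 9(W), 6(W), 5(W), 2(W), all W → L
n=11: reaches L-position 10 → W
n=12: only reaches 11(W), 8(W), 7(W), 4(W), all W → L
n=13: reaches L-position 12 → W
n=14: reaches L-position 10 → W
L entries with 1 ≤ n ≤ 14 (the range starts at n=1): n = 1, 3, 10, 12; that makes 4.

4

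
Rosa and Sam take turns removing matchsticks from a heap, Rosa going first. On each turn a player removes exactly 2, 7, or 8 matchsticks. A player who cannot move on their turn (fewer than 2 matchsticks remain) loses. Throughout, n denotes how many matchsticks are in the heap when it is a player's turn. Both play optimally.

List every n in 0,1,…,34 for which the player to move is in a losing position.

0, 1, 4, 5, 10, 14, 15, 19, 20, 24, 25, 29, 30, 34

Positions with no move are L. A position that does have a move is losing for the player to move precisely when every available move leads to a winning position for the opponent. Fill in the labels:
n=0: no move → L
n=1: no move → L
n=2: →0(L), so W
n=3: →1(L), so W
n=4: →2(W) only, which is W, so L
n=5: →3(W) only, which is W, so L
n=6: →4(L), so W
n=7: →5(L), so W
n=8: →1(L), so W
n=9: →1(L), so W
n=10: →8(W), 3(W), 2(W) — all W, so L
n=11: →4(L), so W
n=12: →10(L), so W
n=13: →5(L), so W
n=14: →12(W), 7(W), 6(W) — all W, so L
n=15: →13(W), 8(W), 7(W) — all W, so L
n=16: →14(L), so W
n=17: →15(L), so W
n=18: →10(L), so W
n=19: →17(W), 12(W), 11(W) — all W, so L
n=20: →18(W), 13(W), 12(W) — all W, so L
n=21: →19(L), so W
n=22: →20(L), so W
n=23: →15(L), so W
n=24: →22(W), 17(W), 16(W) — all W, so L
n=25: →23(W), 18(W), 17(W) — all W, so L
n=26: →24(L), so W
n=27: →25(L), so W
n=28: →20(L), so W
n=29: →27(W), 22(W), 21(W) — all W, so L
n=30: →28(W), 23(W), 22(W) — all W, so L
n=31: →29(L), so W
n=32: →30(L), so W
n=33: →25(L), so W
n=34: →32(W), 27(W), 26(W) — all W, so L
Reading off the rows marked L gives the requested list; there are 14 such values of n.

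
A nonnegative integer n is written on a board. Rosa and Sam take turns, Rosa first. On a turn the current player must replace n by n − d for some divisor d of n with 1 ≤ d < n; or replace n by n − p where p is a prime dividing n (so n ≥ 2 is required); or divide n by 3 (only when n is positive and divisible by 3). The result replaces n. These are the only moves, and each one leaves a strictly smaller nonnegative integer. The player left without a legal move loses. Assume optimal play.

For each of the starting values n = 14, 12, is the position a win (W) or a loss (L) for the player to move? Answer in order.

14: L, 12: W

Positions with no move are L. A position that does have a move is losing for the player to move precisely when every available move leads to a winning position for the opponent. Fill in the labels:
n=0: no move → L
n=1: no move → L
n=2: reaches L-position 0 → W
n=3: reaches L-position 0 → W
n=4: only reaches 2(W), 3(W), all W → L
n=5: reaches L-position 0 → W
n=6: reaches L-position 4 → W
n=7: reaches L-position 0 → W
n=8: reaches L-position 4 → W
n=9: only reaches 3(W), 6(W), 8(W), all W → L
n=10: reaches L-position 9 → W
n=11: reaches L-position 0 → W
n=12: reaches L-position 4 → W
n=13: reaches L-position 0 → W
n=14: only reaches 7(W), 12(W), 13(W), all W → L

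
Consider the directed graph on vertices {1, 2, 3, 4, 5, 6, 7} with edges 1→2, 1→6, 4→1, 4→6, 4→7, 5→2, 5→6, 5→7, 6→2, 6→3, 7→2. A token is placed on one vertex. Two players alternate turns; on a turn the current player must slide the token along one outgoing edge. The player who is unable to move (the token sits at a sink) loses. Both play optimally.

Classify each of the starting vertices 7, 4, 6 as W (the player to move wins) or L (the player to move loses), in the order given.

Use the standard recursion: the mover loses at a terminal position; elsewhere, the mover wins exactly when some move hands the opponent an L position.
Every edge goes from a vertex to one that appears earlier in the order 2, 3, 6, 7, 1, 4, 5, so processing vertices in that order labels each vertex after all of its successors.
2: no outgoing edge → L
3: no outgoing edge → L
6: can move to 3, which is L ⇒ W
7: can move to 2, which is L ⇒ W
1: can move to 2, which is L ⇒ W
4: moves to 1(W), 7(W), 6(W); every one is W ⇒ L
5: can move to 2, which is L ⇒ W

7: W, 4: L, 6: W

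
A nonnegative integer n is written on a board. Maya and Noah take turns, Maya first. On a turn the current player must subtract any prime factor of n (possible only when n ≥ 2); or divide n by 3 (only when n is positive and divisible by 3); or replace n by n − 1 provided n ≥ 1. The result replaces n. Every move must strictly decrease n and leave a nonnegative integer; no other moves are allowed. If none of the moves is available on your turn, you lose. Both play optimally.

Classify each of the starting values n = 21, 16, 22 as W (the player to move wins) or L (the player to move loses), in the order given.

21: W, 16: W, 22: L

Build the W/L table. Terminal = L. A non-terminal position is W if it has a move to some L; otherwise it is L.
n=0: no move → L
n=1: reaches L-position 0 → W
n=2: reaches L-position 0 → W
n=3: reaches L-position 0 → W
n=4: only reaches 2(W), 3(W), all W → L
n=5: reaches L-position 0 → W
n=6: reaches L-position 4 → W
n=7: reaches L-position 0 → W
n=8: only reaches 6(W), 7(W), all W → L
n=9: reaches L-position 8 → W
n=10: reaches L-position 8 → W
n=11: reaches L-position 0 → W
n=12: reaches L-position 4 → W
n=13: reaches L-position 0 → W
n=14: only reaches 7(W), 12(W), 13(W), all W → L
n=15: reaches L-position 14 → W
n=16: reaches L-position 14 → W
n=17: reaches L-position 0 → W
n=18: only reaches 6(W), 15(W), 16(W), 17(W), all W → L
n=19: reaches L-position 0 → W
n=20: reaches L-position 18 → W
n=21: reaches L-position 14 → W
n=22: only reaches 11(W), 20(W), 21(W), all W → L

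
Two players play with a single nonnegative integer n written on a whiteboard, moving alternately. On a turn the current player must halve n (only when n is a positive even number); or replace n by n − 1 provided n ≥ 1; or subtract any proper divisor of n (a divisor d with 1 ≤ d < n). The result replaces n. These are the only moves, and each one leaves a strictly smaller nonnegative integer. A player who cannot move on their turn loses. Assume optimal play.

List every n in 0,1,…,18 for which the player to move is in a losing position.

0, 2, 5, 7, 9, 11, 13, 15, 17

Positions with no move are L. A position that does have a move is losing for the player to move precisely when every available move leads to a winning position for the opponent. Fill in the labels:
n=0: no move → L
n=1: →0(L), so W
n=2: →1(W) only, which is W, so L
n=3: →2(L), so W
n=4: →2(L), so W
n=5: →4(W) only, which is W, so L
n=6: →5(L), so W
n=7: →6(W) only, which is W, so L
n=8: →7(L), so W
n=9: →6(W), 8(W) — all W, so L
n=10: →5(L), so W
n=11: →10(W) only, which is W, so L
n=12: →9(L), so W
n=13: →12(W) only, which is W, so L
n=14: →7(L), so W
n=15: →10(W), 12(W), 14(W) — all W, so L
n=16: →15(L), so W
n=17: →16(W) only, which is W, so L
n=18: →9(L), so W
The losing starting values of n are exactly the entries labelled L in this table (9 of them).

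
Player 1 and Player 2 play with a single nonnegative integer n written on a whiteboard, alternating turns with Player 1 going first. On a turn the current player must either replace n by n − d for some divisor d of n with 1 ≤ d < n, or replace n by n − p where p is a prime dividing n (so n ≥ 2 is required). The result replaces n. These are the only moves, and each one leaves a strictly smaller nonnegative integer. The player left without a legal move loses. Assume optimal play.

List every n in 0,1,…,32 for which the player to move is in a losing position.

Work bottom-up. With no move the player to move loses. Otherwise the position is W if at least one move leads to an L position for the opponent, and L if every move leads to a W.
n=0: no move → L
n=1: no move → L
n=2: W (go to 0, an L position)
n=3: W (go to 0, an L position)
n=4: L (options 2(W), 3(W) are all W)
n=5: W (go to 0, an L position)
n=6: W (go to 4, an L position)
n=7: W (go to 0, an L position)
n=8: W (go to 4, an L position)
n=9: L (options 6(W), 8(W) are all W)
n=10: W (go to 9, an L position)
n=11: W (go to 0, an L position)
n=12: W (go to 9, an L position)
n=13: W (go to 0, an L position)
n=14: L (options 7(W), 12(W), 13(W) are all W)
n=15: W (go to 14, an L position)
n=16: W (go to 14, an L position)
n=17: W (go to 0, an L position)
n=18: W (go to 9, an L position)
n=19: W (go to 0, an L position)
n=20: L (options 10(W), 15(W), 16(W), 18(W), 19(W) are all W)
n=21: W (go to 14, an L position)
n=22: W (go to 20, an L position)
n=23: W (go to 0, an L position)
n=24: W (go to 20, an L position)
n=25: W (go to 20, an L position)
n=26: L (options 13(W), 24(W), 25(W) are all W)
n=27: W (go to 26, an L position)
n=28: W (go to 14, an L position)
n=29: W (go to 0, an L position)
n=30: W (go to 20, an L position)
n=31: W (go to 0, an L position)
n=32: L (options 16(W), 24(W), 28(W), 30(W), 31(W) are all W)
The losing starting values of n are exactly the entries labelled L in this table (8 of them).

0, 1, 4, 9, 14, 20, 26, 32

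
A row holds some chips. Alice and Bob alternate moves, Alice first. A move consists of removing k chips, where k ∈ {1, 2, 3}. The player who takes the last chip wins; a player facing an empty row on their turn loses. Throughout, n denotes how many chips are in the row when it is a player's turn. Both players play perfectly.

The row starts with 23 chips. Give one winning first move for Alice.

Classify positions by backward induction: terminal positions (no move available) are L. From any other position, the mover wins iff some move reaches an L.
n=0: no move → L
n=1: W (go to 0, an L position)
n=2: W (go to 0, an L position)
n=3: W (go to 0, an L position)
n=4: L (options 3(W), 2(W), 1(W) are all W)
n=5: W (go to 4, an L position)
n=6: W (go to 4, an L position)
n=7: W (go to 4, an L position)
n=8: L (options 7(W), 6(W), 5(W) are all W)
n=9: W (go to 8, an L position)
n=10: W (go to 8, an L position)
n=11: W (go to 8, an L position)
n=12: L (options 11(W), 10(W), 9(W) are all W)
n=13: W (go to 12, an L position)
n=14: W (go to 12, an L position)
n=15: W (go to 12, an L position)
n=16: L (options 15(W), 14(W), 13(W) are all W)
n=17: W (go to 16, an L position)
n=18: W (go to 16, an L position)
n=19: W (go to 16, an L position)
n=20: L (options 19(W), 18(W), 17(W) are all W)
n=21: W (go to 20, an L position)
n=22: W (go to 20, an L position)
n=23: W (go to 20, an L position)
From 23, the L positions reachable in one move are: 20.

Remove 3, leaving 20.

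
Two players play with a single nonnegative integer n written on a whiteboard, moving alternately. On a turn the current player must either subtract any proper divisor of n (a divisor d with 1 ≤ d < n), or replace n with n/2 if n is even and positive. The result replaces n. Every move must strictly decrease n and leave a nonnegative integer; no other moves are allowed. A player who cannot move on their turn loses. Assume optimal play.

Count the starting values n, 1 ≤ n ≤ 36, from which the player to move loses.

18

Use the standard recursion: the mover loses at a terminal position; elsewhere, the mover wins exactly when some move hands the opponent an L position.
n=0: no move → L
n=1: no move → L
n=2: →1(L), so W
n=3: →2(W) only, which is W, so L
n=4: →3(L), so W
n=5: →4(W) only, which is W, so L
n=6: →3(L), so W
n=7: →6(W) only, which is W, so L
n=8: →7(L), so W
n=9: →6(W), 8(W) — all W, so L
n=10: →5(L), so W
n=11: →10(W) only, which is W, so L
n=12: →9(L), so W
n=13: →12(W) only, which is W, so L
n=14: →7(L), so W
n=15: →10(W), 12(W), 14(W) — all W, so L
n=16: →15(L), so W
n=17: →16(W) only, which is W, so L
n=18: →9(L), so W
n=19: →18(W) only, which is W, so L
n=20: →15(L), so W
n=21: →14(W), 18(W), 20(W) — all W, so L
n=22: →11(L), so W
n=23: →22(W) only, which is W, so L
n=24: →21(L), so W
n=25: →20(W), 24(W) — all W, so L
n=26: →13(L), so W
n=27: →18(W), 24(W), 26(W) — all W, so L
n=28: →21(L), so W
n=29: →28(W) only, which is W, so L
n=30: →15(L), so W
n=31: →30(W) only, which is W, so L
n=32: →31(L), so W
n=33: →22(W), 30(W), 32(W) — all W, so L
n=34: →17(L), so W
n=35: →28(W), 30(W), 34(W) — all W, so L
n=36: →27(L), so W
L entries with 1 ≤ n ≤ 36 (n=0 is outside the asked range and is not counted): n = 1, 3, 5, 7, 9, 11, 13, 15, 17, 19, 21, 23, 25, 27, 29, 31, 33, 35; that makes 18.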